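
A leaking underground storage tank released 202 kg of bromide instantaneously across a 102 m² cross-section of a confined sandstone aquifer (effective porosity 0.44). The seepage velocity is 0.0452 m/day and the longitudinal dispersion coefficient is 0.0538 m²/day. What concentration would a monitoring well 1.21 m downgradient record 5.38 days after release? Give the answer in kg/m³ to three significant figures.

For an instantaneous plane source, C(x,t) = M/(n_e·A·√(4πDt)) · exp(−(x−vt)²/(4Dt)), with n_e·A the pore (flow) area.
Plume center vt = 0.0452 × 5.38 = 0.243176 m, so the well at 1.21 m is 0.966824 m downgradient of the peak.
√(4πDt) = 1.907 m, giving peak height M/(n_e·A·√(4πDt)) = 202/(0.44 × 102 × 1.907) = 2.360 kg/m³.
(x−vt)²/(4Dt) = (0.966824)²/(4 × 0.0538 × 5.38) = 0.8074; exp(−0.8074) = 0.4460.
C = 2.360 × 0.4460 = 1.05 kg/m³.

1.05 kg/m³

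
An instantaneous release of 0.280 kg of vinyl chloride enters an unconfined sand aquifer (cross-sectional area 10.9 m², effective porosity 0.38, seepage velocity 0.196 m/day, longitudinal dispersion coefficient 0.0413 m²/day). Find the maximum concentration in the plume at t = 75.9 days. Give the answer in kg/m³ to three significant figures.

The peak of an instantaneous 1D plume sits at x = vt; there the Gaussian factor is 1 and C_max = M/(n_e·A·√(4πDt)), where n_e·A is the pore area the mass is dissolved in.
√(4πDt) = √(4π × 0.0413 × 75.9) = 6.276 m, so C_max = 0.280/(0.38 × 10.9 × 6.276) = 0.0108 kg/m³.

0.0108 kg/m³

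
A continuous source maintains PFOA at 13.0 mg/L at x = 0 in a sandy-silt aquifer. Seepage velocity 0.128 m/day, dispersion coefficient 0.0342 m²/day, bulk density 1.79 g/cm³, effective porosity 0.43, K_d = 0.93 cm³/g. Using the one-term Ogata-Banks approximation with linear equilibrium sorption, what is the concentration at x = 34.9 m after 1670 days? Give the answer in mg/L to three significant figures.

12.6 mg/L

Retardation factor R = 1 + ρ_b·K_d/n = 1 + 1.79 × 0.93/0.43 = 4.871.
Sorption retards both mechanisms: v_R = v/R = 0.02628 m/day, D_R = D/R = 0.007021 m²/day.
v_R·t = 0.02628 × 1670 = 43.8876 m; 2√(D_R t) = 6.848 m; argument = (34.9 − 43.8876)/6.848 = -1.312.
C = C₀ × ½·erfc(-1.312) = 13.0 × 0.9682 = 12.6 mg/L.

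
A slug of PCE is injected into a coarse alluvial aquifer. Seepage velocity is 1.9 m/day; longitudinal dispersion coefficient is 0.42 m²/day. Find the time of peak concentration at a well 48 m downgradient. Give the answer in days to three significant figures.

25.1 days

For the 1D instantaneous-source solution, setting ∂C/∂t = 0 at fixed x gives v²t² + 2Dt − x² = 0, so t = (√(D² + v²x²) − D)/v².
√(D² + v²x²) = √(0.42² + 1.9² × 48²) = 91.20; v² = 3.61.
t = (91.20 − 0.42)/3.61 = 25.1 days (vs. the pure-advection estimate x/v = 25.3 d).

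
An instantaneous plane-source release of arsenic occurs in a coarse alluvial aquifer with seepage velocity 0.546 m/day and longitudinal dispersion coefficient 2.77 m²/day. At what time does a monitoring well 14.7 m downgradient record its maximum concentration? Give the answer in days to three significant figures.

For the 1D instantaneous-source solution, setting ∂C/∂t = 0 at fixed x gives v²t² + 2Dt − x² = 0, so t = (√(D² + v²x²) − D)/v².
√(D² + v²x²) = √(2.77² + 0.546² × 14.7²) = 8.491; v² = 0.298116.
t = (8.491 − 2.77)/0.298116 = 19.2 days (vs. the pure-advection estimate x/v = 26.9 d).

19.2 days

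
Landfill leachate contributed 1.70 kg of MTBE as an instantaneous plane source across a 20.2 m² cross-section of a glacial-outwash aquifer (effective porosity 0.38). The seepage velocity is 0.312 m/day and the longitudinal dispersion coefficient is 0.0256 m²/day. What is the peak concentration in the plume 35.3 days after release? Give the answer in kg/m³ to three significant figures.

The peak of an instantaneous 1D plume sits at x = vt; there the Gaussian factor is 1 and C_max = M/(n_e·A·√(4πDt)), where n_e·A is the pore area the mass is dissolved in.
√(4πDt) = √(4π × 0.0256 × 35.3) = 3.370 m, so C_max = 1.70/(0.38 × 20.2 × 3.370) = 0.0657 kg/m³.

0.0657 kg/m³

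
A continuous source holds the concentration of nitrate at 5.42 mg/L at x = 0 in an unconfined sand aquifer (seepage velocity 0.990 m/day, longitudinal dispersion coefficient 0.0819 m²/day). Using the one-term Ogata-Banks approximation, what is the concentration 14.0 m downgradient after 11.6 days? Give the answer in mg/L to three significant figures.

For a continuous step input, C/C₀ ≈ ½·erfc((x−vt)/(2√(Dt))).
vt = 0.990 × 11.6 = 11.484 m and 2√(Dt) = 2√(0.0819 × 11.6) = 1.949 m.
Argument (x−vt)/(2√(Dt)) = (14.0 − 11.484)/1.949 = 1.291; ½·erfc(1.291) = 0.03394.
C = 5.42 × 0.03394 = 0.184 mg/L.

0.184 mg/L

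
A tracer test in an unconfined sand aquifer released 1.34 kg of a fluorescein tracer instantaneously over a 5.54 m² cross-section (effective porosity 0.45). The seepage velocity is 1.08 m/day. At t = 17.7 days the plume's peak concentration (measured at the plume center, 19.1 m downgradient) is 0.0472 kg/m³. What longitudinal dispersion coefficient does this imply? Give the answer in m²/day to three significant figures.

At the plume center C_max = M/(n_e·A·√(4πDt)), so D = M²/(4πt·(n_e·A·C_max)²).
n_e·A·C_max = 0.45 × 5.54 × 0.0472 = 0.1177 kg/m.
D = 1.34²/(4π × 17.7 × 0.1177²) = 0.583 m²/day.

0.583 m²/day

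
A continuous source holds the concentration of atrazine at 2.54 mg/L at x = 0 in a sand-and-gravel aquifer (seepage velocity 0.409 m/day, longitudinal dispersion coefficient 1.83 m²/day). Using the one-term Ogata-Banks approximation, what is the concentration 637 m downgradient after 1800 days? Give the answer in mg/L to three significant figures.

2.26 mg/L

For a continuous step input, C/C₀ ≈ ½·erfc((x−vt)/(2√(Dt))).
vt = 0.409 × 1800 = 736.2 m and 2√(Dt) = 2√(1.83 × 1800) = 114.8 m.
Argument (x−vt)/(2√(Dt)) = (637 − 736.2)/114.8 = -0.8641; ½·erfc(-0.8641) = 0.8892.
C = 2.54 × 0.8892 = 2.26 mg/L.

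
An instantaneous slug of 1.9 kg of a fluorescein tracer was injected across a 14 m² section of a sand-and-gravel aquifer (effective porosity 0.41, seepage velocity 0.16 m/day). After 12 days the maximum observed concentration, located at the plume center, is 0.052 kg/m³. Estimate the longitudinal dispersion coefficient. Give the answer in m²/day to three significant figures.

0.269 m²/day

At the plume center C_max = M/(n_e·A·√(4πDt)), so D = M²/(4πt·(n_e·A·C_max)²).
n_e·A·C_max = 0.41 × 14 × 0.052 = 0.2985 kg/m.
D = 1.9²/(4π × 12 × 0.2985²) = 0.269 m²/day.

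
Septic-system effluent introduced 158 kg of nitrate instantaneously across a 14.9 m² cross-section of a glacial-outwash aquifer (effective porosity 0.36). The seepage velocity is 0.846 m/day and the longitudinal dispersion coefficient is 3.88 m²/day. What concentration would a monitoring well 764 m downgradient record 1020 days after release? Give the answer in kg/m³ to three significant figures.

0.0712 kg/m³

For an instantaneous plane source, C(x,t) = M/(n_e·A·√(4πDt)) · exp(−(x−vt)²/(4Dt)), with n_e·A the pore (flow) area.
Plume center vt = 0.846 × 1020 = 862.92 m, so the well at 764 m is 98.92 m upgradient of the peak.
√(4πDt) = 223.0 m, giving peak height M/(n_e·A·√(4πDt)) = 158/(0.36 × 14.9 × 223.0) = 0.1321 kg/m³.
(x−vt)²/(4Dt) = (-98.92)²/(4 × 3.88 × 1020) = 0.6181; exp(−0.6181) = 0.5390.
C = 0.1321 × 0.5390 = 0.0712 kg/m³.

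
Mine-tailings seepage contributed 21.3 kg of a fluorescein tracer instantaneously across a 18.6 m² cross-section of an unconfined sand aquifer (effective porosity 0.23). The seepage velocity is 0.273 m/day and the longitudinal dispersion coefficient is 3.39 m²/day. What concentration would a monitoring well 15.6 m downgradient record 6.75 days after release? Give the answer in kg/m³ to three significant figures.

For an instantaneous plane source, C(x,t) = M/(n_e·A·√(4πDt)) · exp(−(x−vt)²/(4Dt)), with n_e·A the pore (flow) area.
Plume center vt = 0.273 × 6.75 = 1.84275 m, so the well at 15.6 m is 13.75725 m downgradient of the peak.
√(4πDt) = 16.96 m, giving peak height M/(n_e·A·√(4πDt)) = 21.3/(0.23 × 18.6 × 16.96) = 0.2936 kg/m³.
(x−vt)²/(4Dt) = (13.75725)²/(4 × 3.39 × 6.75) = 2.068; exp(−2.068) = 0.1264.
C = 0.2936 × 0.1264 = 0.0371 kg/m³.

0.0371 kg/m³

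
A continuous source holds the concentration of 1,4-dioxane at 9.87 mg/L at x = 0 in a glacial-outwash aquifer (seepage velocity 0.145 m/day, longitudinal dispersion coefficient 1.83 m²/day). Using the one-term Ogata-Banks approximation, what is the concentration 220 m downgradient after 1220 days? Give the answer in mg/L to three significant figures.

For a continuous step input, C/C₀ ≈ ½·erfc((x−vt)/(2√(Dt))).
vt = 0.145 × 1220 = 176.9 m and 2√(Dt) = 2√(1.83 × 1220) = 94.50 m.
Argument (x−vt)/(2√(Dt)) = (220 − 176.9)/94.50 = 0.4561; ½·erfc(0.4561) = 0.2595.
C = 9.87 × 0.2595 = 2.56 mg/L.

2.56 mg/L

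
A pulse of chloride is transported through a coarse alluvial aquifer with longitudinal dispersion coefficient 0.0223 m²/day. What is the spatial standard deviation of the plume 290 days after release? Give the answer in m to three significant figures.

Dispersive spreading gives a Gaussian with σ² = 2Dt; advection only shifts the center.
σ = √(2 × 0.0223 × 290) = 3.60 m.

3.60 m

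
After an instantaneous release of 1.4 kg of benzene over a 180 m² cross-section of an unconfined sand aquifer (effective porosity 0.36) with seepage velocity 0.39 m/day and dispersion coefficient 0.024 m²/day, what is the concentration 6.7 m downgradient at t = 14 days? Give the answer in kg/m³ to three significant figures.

For an instantaneous plane source, C(x,t) = M/(n_e·A·√(4πDt)) · exp(−(x−vt)²/(4Dt)), with n_e·A the pore (flow) area.
Plume center vt = 0.39 × 14 = 5.46 m, so the well at 6.7 m is 1.24 m downgradient of the peak.
√(4πDt) = 2.055 m, giving peak height M/(n_e·A·√(4πDt)) = 1.4/(0.36 × 180 × 2.055) = 0.01051 kg/m³.
(x−vt)²/(4Dt) = (1.24)²/(4 × 0.024 × 14) = 1.144; exp(−1.144) = 0.3185.
C = 0.01051 × 0.3185 = 0.00335 kg/m³.

0.00335 kg/m³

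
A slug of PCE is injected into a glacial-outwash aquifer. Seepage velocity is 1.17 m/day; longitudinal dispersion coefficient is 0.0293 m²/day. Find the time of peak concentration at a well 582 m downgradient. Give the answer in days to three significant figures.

497 days

For the 1D instantaneous-source solution, setting ∂C/∂t = 0 at fixed x gives v²t² + 2Dt − x² = 0, so t = (√(D² + v²x²) − D)/v².
√(D² + v²x²) = √(0.0293² + 1.17² × 582²) = 680.9; v² = 1.3689.
t = (680.9 − 0.0293)/1.3689 = 497 days (vs. the pure-advection estimate x/v = 497 d).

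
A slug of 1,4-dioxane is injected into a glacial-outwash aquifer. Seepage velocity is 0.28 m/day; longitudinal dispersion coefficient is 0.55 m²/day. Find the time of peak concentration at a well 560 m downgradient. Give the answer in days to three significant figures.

For the 1D instantaneous-source solution, setting ∂C/∂t = 0 at fixed x gives v²t² + 2Dt − x² = 0, so t = (√(D² + v²x²) − D)/v².
√(D² + v²x²) = √(0.55² + 0.28² × 560²) = 156.8; v² = 0.0784.
t = (156.8 − 0.55)/0.0784 = 1990 days (vs. the pure-advection estimate x/v = 2000 d).

1990 days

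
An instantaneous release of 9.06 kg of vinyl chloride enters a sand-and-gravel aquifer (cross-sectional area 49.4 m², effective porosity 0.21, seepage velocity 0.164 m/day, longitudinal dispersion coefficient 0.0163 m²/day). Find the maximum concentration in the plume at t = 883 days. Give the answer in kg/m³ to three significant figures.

0.0649 kg/m³

The peak of an instantaneous 1D plume sits at x = vt; there the Gaussian factor is 1 and C_max = M/(n_e·A·√(4πDt)), where n_e·A is the pore area the mass is dissolved in.
√(4πDt) = √(4π × 0.0163 × 883) = 13.45 m, so C_max = 9.06/(0.21 × 49.4 × 13.45) = 0.0649 kg/m³.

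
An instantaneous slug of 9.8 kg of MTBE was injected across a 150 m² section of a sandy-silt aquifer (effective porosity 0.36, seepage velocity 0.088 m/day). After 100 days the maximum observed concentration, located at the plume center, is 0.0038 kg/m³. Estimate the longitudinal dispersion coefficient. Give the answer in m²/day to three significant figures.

1.82 m²/day

At the plume center C_max = M/(n_e·A·√(4πDt)), so D = M²/(4πt·(n_e·A·C_max)²).
n_e·A·C_max = 0.36 × 150 × 0.0038 = 0.2052 kg/m.
D = 9.8²/(4π × 100 × 0.2052²) = 1.82 m²/day.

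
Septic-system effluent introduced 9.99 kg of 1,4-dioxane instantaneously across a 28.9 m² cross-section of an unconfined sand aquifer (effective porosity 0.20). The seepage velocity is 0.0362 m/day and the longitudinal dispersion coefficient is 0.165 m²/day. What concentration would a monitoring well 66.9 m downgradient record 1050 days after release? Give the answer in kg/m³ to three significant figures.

0.0111 kg/m³

For an instantaneous plane source, C(x,t) = M/(n_e·A·√(4πDt)) · exp(−(x−vt)²/(4Dt)), with n_e·A the pore (flow) area.
Plume center vt = 0.0362 × 1050 = 38.01 m, so the well at 66.9 m is 28.89 m downgradient of the peak.
√(4πDt) = 46.66 m, giving peak height M/(n_e·A·√(4πDt)) = 9.99/(0.20 × 28.9 × 46.66) = 0.03704 kg/m³.
(x−vt)²/(4Dt) = (28.89)²/(4 × 0.165 × 1050) = 1.204; exp(−1.204) = 0.3000.
C = 0.03704 × 0.3000 = 0.0111 kg/m³.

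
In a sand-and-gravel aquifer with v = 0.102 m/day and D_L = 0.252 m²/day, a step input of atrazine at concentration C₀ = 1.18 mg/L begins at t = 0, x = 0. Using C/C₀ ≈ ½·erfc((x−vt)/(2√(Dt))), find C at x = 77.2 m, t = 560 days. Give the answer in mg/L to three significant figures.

0.137 mg/L

For a continuous step input, C/C₀ ≈ ½·erfc((x−vt)/(2√(Dt))).
vt = 0.102 × 560 = 57.12 m and 2√(Dt) = 2√(0.252 × 560) = 23.76 m.
Argument (x−vt)/(2√(Dt)) = (77.2 − 57.12)/23.76 = 0.8451; ½·erfc(0.8451) = 0.1160.
C = 1.18 × 0.1160 = 0.137 mg/L.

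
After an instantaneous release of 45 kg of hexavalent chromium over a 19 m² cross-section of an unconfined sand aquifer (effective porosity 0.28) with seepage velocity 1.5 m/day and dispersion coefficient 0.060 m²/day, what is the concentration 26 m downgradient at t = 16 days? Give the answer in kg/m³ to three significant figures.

For an instantaneous plane source, C(x,t) = M/(n_e·A·√(4πDt)) · exp(−(x−vt)²/(4Dt)), with n_e·A the pore (flow) area.
Plume center vt = 1.5 × 16 = 24 m, so the well at 26 m is 2 m downgradient of the peak.
√(4πDt) = 3.473 m, giving peak height M/(n_e·A·√(4πDt)) = 45/(0.28 × 19 × 3.473) = 2.436 kg/m³.
(x−vt)²/(4Dt) = (2)²/(4 × 0.060 × 16) = 1.042; exp(−1.042) = 0.3527.
C = 2.436 × 0.3527 = 0.859 kg/m³.

0.859 kg/m³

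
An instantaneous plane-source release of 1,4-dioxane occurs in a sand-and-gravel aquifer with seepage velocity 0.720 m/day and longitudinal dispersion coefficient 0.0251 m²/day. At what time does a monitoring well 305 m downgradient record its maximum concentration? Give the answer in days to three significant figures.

424 days

For the 1D instantaneous-source solution, setting ∂C/∂t = 0 at fixed x gives v²t² + 2Dt − x² = 0, so t = (√(D² + v²x²) − D)/v².
√(D² + v²x²) = √(0.0251² + 0.720² × 305²) = 219.6; v² = 0.5184.
t = (219.6 − 0.0251)/0.5184 = 424 days (vs. the pure-advection estimate x/v = 424 d).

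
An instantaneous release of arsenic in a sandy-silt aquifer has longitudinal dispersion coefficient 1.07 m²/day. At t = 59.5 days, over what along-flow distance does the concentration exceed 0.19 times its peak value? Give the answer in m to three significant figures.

41.1 m

The plume is Gaussian with σ = √(2Dt) = √(2 × 1.07 × 59.5) = 11.28 m.
C/C_peak = exp(−Δx²/(2σ²)) = 0.19 ⇒ Δx = σ·√(−2 ln 0.19) = 11.28 × 1.822 = 20.55 m.
Width = 2Δx = 41.1 m.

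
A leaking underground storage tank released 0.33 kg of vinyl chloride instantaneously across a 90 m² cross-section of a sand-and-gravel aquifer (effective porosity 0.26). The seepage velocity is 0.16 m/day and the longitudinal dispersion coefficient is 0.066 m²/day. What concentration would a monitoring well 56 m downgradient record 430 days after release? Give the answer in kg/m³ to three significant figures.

0.000176 kg/m³

For an instantaneous plane source, C(x,t) = M/(n_e·A·√(4πDt)) · exp(−(x−vt)²/(4Dt)), with n_e·A the pore (flow) area.
Plume center vt = 0.16 × 430 = 68.8 m, so the well at 56 m is 12.8 m upgradient of the peak.
√(4πDt) = 18.88 m, giving peak height M/(n_e·A·√(4πDt)) = 0.33/(0.26 × 90 × 18.88) = 0.0007470 kg/m³.
(x−vt)²/(4Dt) = (-12.8)²/(4 × 0.066 × 430) = 1.443; exp(−1.443) = 0.2362.
C = 0.0007470 × 0.2362 = 0.000176 kg/m³.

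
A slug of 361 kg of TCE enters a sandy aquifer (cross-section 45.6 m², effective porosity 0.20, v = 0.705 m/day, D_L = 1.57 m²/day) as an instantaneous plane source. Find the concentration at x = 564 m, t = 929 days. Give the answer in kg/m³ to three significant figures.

0.0708 kg/m³

For an instantaneous plane source, C(x,t) = M/(n_e·A·√(4πDt)) · exp(−(x−vt)²/(4Dt)), with n_e·A the pore (flow) area.
Plume center vt = 0.705 × 929 = 654.945 m, so the well at 564 m is 90.945 m upgradient of the peak.
√(4πDt) = 135.4 m, giving peak height M/(n_e·A·√(4πDt)) = 361/(0.20 × 45.6 × 135.4) = 0.2923 kg/m³.
(x−vt)²/(4Dt) = (-90.945)²/(4 × 1.57 × 929) = 1.418; exp(−1.418) = 0.2422.
C = 0.2923 × 0.2422 = 0.0708 kg/m³.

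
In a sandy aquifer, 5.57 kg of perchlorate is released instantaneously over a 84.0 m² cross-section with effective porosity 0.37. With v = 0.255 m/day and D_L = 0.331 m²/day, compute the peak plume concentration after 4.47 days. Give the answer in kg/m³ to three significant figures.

The peak of an instantaneous 1D plume sits at x = vt; there the Gaussian factor is 1 and C_max = M/(n_e·A·√(4πDt)), where n_e·A is the pore area the mass is dissolved in.
√(4πDt) = √(4π × 0.331 × 4.47) = 4.312 m, so C_max = 5.57/(0.37 × 84.0 × 4.312) = 0.0416 kg/m³.

0.0416 kg/m³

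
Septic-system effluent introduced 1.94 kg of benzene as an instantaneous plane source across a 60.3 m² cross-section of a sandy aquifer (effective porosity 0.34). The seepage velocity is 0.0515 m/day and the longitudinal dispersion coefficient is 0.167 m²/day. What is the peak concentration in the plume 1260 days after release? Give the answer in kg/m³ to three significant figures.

0.00184 kg/m³

The peak of an instantaneous 1D plume sits at x = vt; there the Gaussian factor is 1 and C_max = M/(n_e·A·√(4πDt)), where n_e·A is the pore area the mass is dissolved in.
√(4πDt) = √(4π × 0.167 × 1260) = 51.42 m, so C_max = 1.94/(0.34 × 60.3 × 51.42) = 0.00184 kg/m³.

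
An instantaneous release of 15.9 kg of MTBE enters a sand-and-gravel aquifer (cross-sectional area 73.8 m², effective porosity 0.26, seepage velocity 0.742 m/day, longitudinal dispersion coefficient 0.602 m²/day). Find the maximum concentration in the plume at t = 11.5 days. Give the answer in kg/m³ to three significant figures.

0.0888 kg/m³

The peak of an instantaneous 1D plume sits at x = vt; there the Gaussian factor is 1 and C_max = M/(n_e·A·√(4πDt)), where n_e·A is the pore area the mass is dissolved in.
√(4πDt) = √(4π × 0.602 × 11.5) = 9.327 m, so C_max = 15.9/(0.26 × 73.8 × 9.327) = 0.0888 kg/m³.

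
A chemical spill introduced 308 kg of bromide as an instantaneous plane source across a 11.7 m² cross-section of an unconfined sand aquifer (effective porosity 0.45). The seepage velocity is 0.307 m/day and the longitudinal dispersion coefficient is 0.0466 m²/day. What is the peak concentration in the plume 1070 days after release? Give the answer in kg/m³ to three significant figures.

The peak of an instantaneous 1D plume sits at x = vt; there the Gaussian factor is 1 and C_max = M/(n_e·A·√(4πDt)), where n_e·A is the pore area the mass is dissolved in.
√(4πDt) = √(4π × 0.0466 × 1070) = 25.03 m, so C_max = 308/(0.45 × 11.7 × 25.03) = 2.34 kg/m³.

2.34 kg/m³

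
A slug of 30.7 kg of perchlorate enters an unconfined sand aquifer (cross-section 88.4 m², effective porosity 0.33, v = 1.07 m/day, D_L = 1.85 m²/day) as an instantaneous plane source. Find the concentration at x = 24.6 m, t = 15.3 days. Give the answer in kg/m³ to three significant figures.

0.0307 kg/m³

For an instantaneous plane source, C(x,t) = M/(n_e·A·√(4πDt)) · exp(−(x−vt)²/(4Dt)), with n_e·A the pore (flow) area.
Plume center vt = 1.07 × 15.3 = 16.371 m, so the well at 24.6 m is 8.229 m downgradient of the peak.
√(4πDt) = 18.86 m, giving peak height M/(n_e·A·√(4πDt)) = 30.7/(0.33 × 88.4 × 18.86) = 0.05580 kg/m³.
(x−vt)²/(4Dt) = (8.229)²/(4 × 1.85 × 15.3) = 0.5981; exp(−0.5981) = 0.5499.
C = 0.05580 × 0.5499 = 0.0307 kg/m³.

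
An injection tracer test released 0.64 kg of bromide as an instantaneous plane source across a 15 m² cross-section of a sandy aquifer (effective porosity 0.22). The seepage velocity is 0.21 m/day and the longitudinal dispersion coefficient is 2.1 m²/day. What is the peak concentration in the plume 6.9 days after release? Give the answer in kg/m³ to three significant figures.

The peak of an instantaneous 1D plume sits at x = vt; there the Gaussian factor is 1 and C_max = M/(n_e·A·√(4πDt)), where n_e·A is the pore area the mass is dissolved in.
√(4πDt) = √(4π × 2.1 × 6.9) = 13.49 m, so C_max = 0.64/(0.22 × 15 × 13.49) = 0.0144 kg/m³.

0.0144 kg/m³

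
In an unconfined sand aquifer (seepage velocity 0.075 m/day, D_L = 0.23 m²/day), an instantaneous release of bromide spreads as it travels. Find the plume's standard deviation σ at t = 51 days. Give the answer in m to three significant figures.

4.84 m

Dispersive spreading gives a Gaussian with σ² = 2Dt; advection only shifts the center.
σ = √(2 × 0.23 × 51) = 4.84 m.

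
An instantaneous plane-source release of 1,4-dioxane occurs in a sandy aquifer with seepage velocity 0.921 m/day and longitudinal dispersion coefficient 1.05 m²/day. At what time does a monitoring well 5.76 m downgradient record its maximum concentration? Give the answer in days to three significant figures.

For the 1D instantaneous-source solution, setting ∂C/∂t = 0 at fixed x gives v²t² + 2Dt − x² = 0, so t = (√(D² + v²x²) − D)/v².
√(D² + v²x²) = √(1.05² + 0.921² × 5.76²) = 5.408; v² = 0.848241.
t = (5.408 − 1.05)/0.848241 = 5.14 days (vs. the pure-advection estimate x/v = 6.25 d).

5.14 days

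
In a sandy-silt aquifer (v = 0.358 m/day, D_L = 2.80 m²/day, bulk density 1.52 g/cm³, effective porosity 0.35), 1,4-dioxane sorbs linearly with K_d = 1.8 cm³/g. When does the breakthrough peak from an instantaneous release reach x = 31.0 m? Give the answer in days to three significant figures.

595 days

Retardation factor R = 1 + ρ_b·K_d/n = 1 + 1.52 × 1.8/0.35 = 8.817.
Sorption retards both mechanisms: v_R = v/R = 0.04060 m/day, D_R = D/R = 0.3176 m²/day.
Peak time from v_R²t² + 2D_R t − x² = 0: t = (√(D_R² + v_R²x²) − D_R)/v_R².
√(D_R² + v_R²x²) = √(0.3176² + 0.04060² × 31.0²) = 1.298; v_R² = 0.001648.
t = (1.298 − 0.3176)/0.001648 = 595 days.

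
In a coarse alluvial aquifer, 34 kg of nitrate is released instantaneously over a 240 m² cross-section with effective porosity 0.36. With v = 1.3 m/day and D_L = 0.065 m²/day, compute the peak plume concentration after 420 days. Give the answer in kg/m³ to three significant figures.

0.0212 kg/m³

The peak of an instantaneous 1D plume sits at x = vt; there the Gaussian factor is 1 and C_max = M/(n_e·A·√(4πDt)), where n_e·A is the pore area the mass is dissolved in.
√(4πDt) = √(4π × 0.065 × 420) = 18.52 m, so C_max = 34/(0.36 × 240 × 18.52) = 0.0212 kg/m³.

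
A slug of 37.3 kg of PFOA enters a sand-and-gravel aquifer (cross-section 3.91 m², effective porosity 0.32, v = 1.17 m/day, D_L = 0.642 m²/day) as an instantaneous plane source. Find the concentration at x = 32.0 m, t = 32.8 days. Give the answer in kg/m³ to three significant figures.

1.13 kg/m³

For an instantaneous plane source, C(x,t) = M/(n_e·A·√(4πDt)) · exp(−(x−vt)²/(4Dt)), with n_e·A the pore (flow) area.
Plume center vt = 1.17 × 32.8 = 38.376 m, so the well at 32.0 m is 6.376 m upgradient of the peak.
√(4πDt) = 16.27 m, giving peak height M/(n_e·A·√(4πDt)) = 37.3/(0.32 × 3.91 × 16.27) = 1.832 kg/m³.
(x−vt)²/(4Dt) = (-6.376)²/(4 × 0.642 × 32.8) = 0.4826; exp(−0.4826) = 0.6172.
C = 1.832 × 0.6172 = 1.13 kg/m³.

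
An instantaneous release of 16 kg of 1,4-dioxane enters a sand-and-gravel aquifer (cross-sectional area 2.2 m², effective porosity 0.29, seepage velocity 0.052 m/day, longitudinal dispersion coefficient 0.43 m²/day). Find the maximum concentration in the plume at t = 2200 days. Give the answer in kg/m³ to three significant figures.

The peak of an instantaneous 1D plume sits at x = vt; there the Gaussian factor is 1 and C_max = M/(n_e·A·√(4πDt)), where n_e·A is the pore area the mass is dissolved in.
√(4πDt) = √(4π × 0.43 × 2200) = 109.0 m, so C_max = 16/(0.29 × 2.2 × 109.0) = 0.230 kg/m³.

0.230 kg/m³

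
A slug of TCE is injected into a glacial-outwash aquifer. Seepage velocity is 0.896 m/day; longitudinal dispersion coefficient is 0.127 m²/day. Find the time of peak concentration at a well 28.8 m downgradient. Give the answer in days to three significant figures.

32.0 days

For the 1D instantaneous-source solution, setting ∂C/∂t = 0 at fixed x gives v²t² + 2Dt − x² = 0, so t = (√(D² + v²x²) − D)/v².
√(D² + v²x²) = √(0.127² + 0.896² × 28.8²) = 25.81; v² = 0.802816.
t = (25.81 − 0.127)/0.802816 = 32.0 days (vs. the pure-advection estimate x/v = 32.1 d).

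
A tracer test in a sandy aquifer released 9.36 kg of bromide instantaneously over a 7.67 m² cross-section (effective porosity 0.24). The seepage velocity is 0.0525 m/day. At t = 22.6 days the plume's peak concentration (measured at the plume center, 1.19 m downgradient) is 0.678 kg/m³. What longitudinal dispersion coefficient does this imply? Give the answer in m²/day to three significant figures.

0.198 m²/day

At the plume center C_max = M/(n_e·A·√(4πDt)), so D = M²/(4πt·(n_e·A·C_max)²).
n_e·A·C_max = 0.24 × 7.67 × 0.678 = 1.248 kg/m.
D = 9.36²/(4π × 22.6 × 1.248²) = 0.198 m²/day.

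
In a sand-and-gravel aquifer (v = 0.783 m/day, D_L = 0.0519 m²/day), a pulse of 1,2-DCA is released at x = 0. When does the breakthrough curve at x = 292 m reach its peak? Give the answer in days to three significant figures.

For the 1D instantaneous-source solution, setting ∂C/∂t = 0 at fixed x gives v²t² + 2Dt − x² = 0, so t = (√(D² + v²x²) − D)/v².
√(D² + v²x²) = √(0.0519² + 0.783² × 292²) = 228.6; v² = 0.613089.
t = (228.6 − 0.0519)/0.613089 = 373 days (vs. the pure-advection estimate x/v = 373 d).

373 days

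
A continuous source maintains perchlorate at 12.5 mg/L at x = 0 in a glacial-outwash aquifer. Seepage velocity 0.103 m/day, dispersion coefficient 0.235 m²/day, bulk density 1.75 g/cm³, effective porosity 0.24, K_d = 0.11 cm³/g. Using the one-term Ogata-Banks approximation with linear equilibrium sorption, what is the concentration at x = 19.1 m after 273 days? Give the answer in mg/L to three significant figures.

4.24 mg/L

Retardation factor R = 1 + ρ_b·K_d/n = 1 + 1.75 × 0.11/0.24 = 1.802.
Sorption retards both mechanisms: v_R = v/R = 0.05716 m/day, D_R = D/R = 0.1304 m²/day.
v_R·t = 0.05716 × 273 = 15.60468 m; 2√(D_R t) = 11.93 m; argument = (19.1 − 15.60468)/11.93 = 0.2930.
C = C₀ × ½·erfc(0.2930) = 12.5 × 0.3393 = 4.24 mg/L.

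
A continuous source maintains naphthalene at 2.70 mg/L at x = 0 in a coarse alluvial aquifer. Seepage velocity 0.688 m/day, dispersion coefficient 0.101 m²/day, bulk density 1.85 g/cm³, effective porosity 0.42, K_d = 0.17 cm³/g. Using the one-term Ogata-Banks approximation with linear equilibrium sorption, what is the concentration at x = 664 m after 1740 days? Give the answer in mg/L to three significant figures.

Retardation factor R = 1 + ρ_b·K_d/n = 1 + 1.85 × 0.17/0.42 = 1.749.
Sorption retards both mechanisms: v_R = v/R = 0.3934 m/day, D_R = D/R = 0.05775 m²/day.
v_R·t = 0.3934 × 1740 = 684.516 m; 2√(D_R t) = 20.05 m; argument = (664 − 684.516)/20.05 = -1.023.
C = C₀ × ½·erfc(-1.023) = 2.70 × 0.9260 = 2.50 mg/L.

2.50 mg/L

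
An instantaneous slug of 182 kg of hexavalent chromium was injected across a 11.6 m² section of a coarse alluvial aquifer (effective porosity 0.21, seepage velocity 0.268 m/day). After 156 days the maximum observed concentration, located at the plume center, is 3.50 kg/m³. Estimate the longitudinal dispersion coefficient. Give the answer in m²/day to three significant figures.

At the plume center C_max = M/(n_e·A·√(4πDt)), so D = M²/(4πt·(n_e·A·C_max)²).
n_e·A·C_max = 0.21 × 11.6 × 3.50 = 8.526 kg/m.
D = 182²/(4π × 156 × 8.526²) = 0.232 m²/day.

0.232 m²/day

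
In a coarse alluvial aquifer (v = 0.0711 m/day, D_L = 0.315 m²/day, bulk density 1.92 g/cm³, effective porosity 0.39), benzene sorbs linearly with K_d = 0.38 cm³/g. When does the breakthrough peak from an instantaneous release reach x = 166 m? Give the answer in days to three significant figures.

Retardation factor R = 1 + ρ_b·K_d/n = 1 + 1.92 × 0.38/0.39 = 2.871.
Sorption retards both mechanisms: v_R = v/R = 0.02476 m/day, D_R = D/R = 0.1097 m²/day.
Peak time from v_R²t² + 2D_R t − x² = 0: t = (√(D_R² + v_R²x²) − D_R)/v_R².
√(D_R² + v_R²x²) = √(0.1097² + 0.02476² × 166²) = 4.112; v_R² = 0.0006131.
t = (4.112 − 0.1097)/0.0006131 = 6530 days.

6530 days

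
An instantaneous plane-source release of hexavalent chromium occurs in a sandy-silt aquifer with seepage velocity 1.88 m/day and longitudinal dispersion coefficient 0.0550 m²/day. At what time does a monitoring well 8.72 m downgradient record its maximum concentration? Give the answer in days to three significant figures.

4.62 days

For the 1D instantaneous-source solution, setting ∂C/∂t = 0 at fixed x gives v²t² + 2Dt − x² = 0, so t = (√(D² + v²x²) − D)/v².
√(D² + v²x²) = √(0.0550² + 1.88² × 8.72²) = 16.39; v² = 3.5344.
t = (16.39 − 0.0550)/3.5344 = 4.62 days (vs. the pure-advection estimate x/v = 4.64 d).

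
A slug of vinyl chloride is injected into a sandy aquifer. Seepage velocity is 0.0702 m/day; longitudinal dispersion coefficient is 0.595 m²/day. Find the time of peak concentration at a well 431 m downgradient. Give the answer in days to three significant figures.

6020 days

For the 1D instantaneous-source solution, setting ∂C/∂t = 0 at fixed x gives v²t² + 2Dt − x² = 0, so t = (√(D² + v²x²) − D)/v².
√(D² + v²x²) = √(0.595² + 0.0702² × 431²) = 30.26; v² = 0.00492804.
t = (30.26 − 0.595)/0.00492804 = 6020 days (vs. the pure-advection estimate x/v = 6140 d).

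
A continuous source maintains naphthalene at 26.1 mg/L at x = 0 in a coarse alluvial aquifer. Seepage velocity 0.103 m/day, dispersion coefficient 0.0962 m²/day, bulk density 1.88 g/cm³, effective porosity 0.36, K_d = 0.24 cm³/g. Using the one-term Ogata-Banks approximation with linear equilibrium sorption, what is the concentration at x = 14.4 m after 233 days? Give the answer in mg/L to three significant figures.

5.23 mg/L

Retardation factor R = 1 + ρ_b·K_d/n = 1 + 1.88 × 0.24/0.36 = 2.253.
Sorption retards both mechanisms: v_R = v/R = 0.04572 m/day, D_R = D/R = 0.04270 m²/day.
v_R·t = 0.04572 × 233 = 10.65276 m; 2√(D_R t) = 6.308 m; argument = (14.4 − 10.65276)/6.308 = 0.5940.
C = C₀ × ½·erfc(0.5940) = 26.1 × 0.2004 = 5.23 mg/L.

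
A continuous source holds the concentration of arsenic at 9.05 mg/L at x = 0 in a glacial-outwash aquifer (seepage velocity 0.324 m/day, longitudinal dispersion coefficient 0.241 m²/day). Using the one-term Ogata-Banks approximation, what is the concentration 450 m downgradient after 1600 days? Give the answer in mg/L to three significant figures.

For a continuous step input, C/C₀ ≈ ½·erfc((x−vt)/(2√(Dt))).
vt = 0.324 × 1600 = 518.4 m and 2√(Dt) = 2√(0.241 × 1600) = 39.27 m.
Argument (x−vt)/(2√(Dt)) = (450 − 518.4)/39.27 = -1.742; ½·erfc(-1.742) = 0.9931.
C = 9.05 × 0.9931 = 8.99 mg/L.

8.99 mg/L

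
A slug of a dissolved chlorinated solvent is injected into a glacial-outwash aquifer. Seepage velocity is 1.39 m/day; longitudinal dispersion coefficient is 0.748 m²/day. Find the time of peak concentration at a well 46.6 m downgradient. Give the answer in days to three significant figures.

For the 1D instantaneous-source solution, setting ∂C/∂t = 0 at fixed x gives v²t² + 2Dt − x² = 0, so t = (√(D² + v²x²) − D)/v².
√(D² + v²x²) = √(0.748² + 1.39² × 46.6²) = 64.78; v² = 1.9321.
t = (64.78 − 0.748)/1.9321 = 33.1 days (vs. the pure-advection estimate x/v = 33.5 d).

33.1 days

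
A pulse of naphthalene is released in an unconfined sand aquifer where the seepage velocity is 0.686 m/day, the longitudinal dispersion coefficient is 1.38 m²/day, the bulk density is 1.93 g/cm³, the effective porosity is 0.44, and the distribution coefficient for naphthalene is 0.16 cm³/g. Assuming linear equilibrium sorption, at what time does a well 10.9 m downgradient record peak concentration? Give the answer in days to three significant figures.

22.5 days

Retardation factor R = 1 + ρ_b·K_d/n = 1 + 1.93 × 0.16/0.44 = 1.702.
Sorption retards both mechanisms: v_R = v/R = 0.4031 m/day, D_R = D/R = 0.8108 m²/day.
Peak time from v_R²t² + 2D_R t − x² = 0: t = (√(D_R² + v_R²x²) − D_R)/v_R².
√(D_R² + v_R²x²) = √(0.8108² + 0.4031² × 10.9²) = 4.468; v_R² = 0.1625.
t = (4.468 − 0.8108)/0.1625 = 22.5 days.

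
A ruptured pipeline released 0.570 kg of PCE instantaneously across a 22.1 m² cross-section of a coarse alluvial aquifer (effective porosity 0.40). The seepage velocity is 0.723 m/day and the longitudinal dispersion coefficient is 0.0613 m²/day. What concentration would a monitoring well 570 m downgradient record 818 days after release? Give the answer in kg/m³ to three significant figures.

For an instantaneous plane source, C(x,t) = M/(n_e·A·√(4πDt)) · exp(−(x−vt)²/(4Dt)), with n_e·A the pore (flow) area.
Plume center vt = 0.723 × 818 = 591.414 m, so the well at 570 m is 21.414 m upgradient of the peak.
√(4πDt) = 25.10 m, giving peak height M/(n_e·A·√(4πDt)) = 0.570/(0.40 × 22.1 × 25.10) = 0.002569 kg/m³.
(x−vt)²/(4Dt) = (-21.414)²/(4 × 0.0613 × 818) = 2.286; exp(−2.286) = 0.1017.
C = 0.002569 × 0.1017 = 0.000261 kg/m³.

0.000261 kg/m³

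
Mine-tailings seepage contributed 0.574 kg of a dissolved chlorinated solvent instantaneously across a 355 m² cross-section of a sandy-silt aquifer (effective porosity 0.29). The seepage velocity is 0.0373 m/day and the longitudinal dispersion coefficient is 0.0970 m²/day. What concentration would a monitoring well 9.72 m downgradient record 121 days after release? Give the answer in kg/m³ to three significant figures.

0.000258 kg/m³

For an instantaneous plane source, C(x,t) = M/(n_e·A·√(4πDt)) · exp(−(x−vt)²/(4Dt)), with n_e·A the pore (flow) area.
Plume center vt = 0.0373 × 121 = 4.5133 m, so the well at 9.72 m is 5.2067 m downgradient of the peak.
√(4πDt) = 12.14 m, giving peak height M/(n_e·A·√(4πDt)) = 0.574/(0.29 × 355 × 12.14) = 0.0004593 kg/m³.
(x−vt)²/(4Dt) = (5.2067)²/(4 × 0.0970 × 121) = 0.5774; exp(−0.5774) = 0.5614.
C = 0.0004593 × 0.5614 = 0.000258 kg/m³.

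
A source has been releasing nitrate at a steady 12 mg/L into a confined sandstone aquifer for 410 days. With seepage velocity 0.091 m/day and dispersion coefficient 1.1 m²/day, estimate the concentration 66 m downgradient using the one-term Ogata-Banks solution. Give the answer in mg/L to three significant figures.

2.04 mg/L

For a continuous step input, C/C₀ ≈ ½·erfc((x−vt)/(2√(Dt))).
vt = 0.091 × 410 = 37.31 m and 2√(Dt) = 2√(1.1 × 410) = 42.47 m.
Argument (x−vt)/(2√(Dt)) = (66 − 37.31)/42.47 = 0.6755; ½·erfc(0.6755) = 0.1697.
C = 12 × 0.1697 = 2.04 mg/L.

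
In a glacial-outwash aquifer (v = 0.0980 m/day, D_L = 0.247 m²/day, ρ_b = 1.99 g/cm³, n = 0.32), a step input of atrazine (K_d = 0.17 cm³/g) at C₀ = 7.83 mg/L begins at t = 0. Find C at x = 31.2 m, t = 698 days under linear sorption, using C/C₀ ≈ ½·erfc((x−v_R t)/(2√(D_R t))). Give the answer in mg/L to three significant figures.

Retardation factor R = 1 + ρ_b·K_d/n = 1 + 1.99 × 0.17/0.32 = 2.057.
Sorption retards both mechanisms: v_R = v/R = 0.04764 m/day, D_R = D/R = 0.1201 m²/day.
v_R·t = 0.04764 × 698 = 33.25272 m; 2√(D_R t) = 18.31 m; argument = (31.2 − 33.25272)/18.31 = -0.1121.
C = C₀ × ½·erfc(-0.1121) = 7.83 × 0.5630 = 4.41 mg/L.

4.41 mg/L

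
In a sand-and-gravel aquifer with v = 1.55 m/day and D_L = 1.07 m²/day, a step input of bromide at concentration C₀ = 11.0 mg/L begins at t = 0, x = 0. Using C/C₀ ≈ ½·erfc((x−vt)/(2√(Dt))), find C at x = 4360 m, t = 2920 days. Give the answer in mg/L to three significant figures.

10.8 mg/L

For a continuous step input, C/C₀ ≈ ½·erfc((x−vt)/(2√(Dt))).
vt = 1.55 × 2920 = 4526 m and 2√(Dt) = 2√(1.07 × 2920) = 111.8 m.
Argument (x−vt)/(2√(Dt)) = (4360 − 4526)/111.8 = -1.485; ½·erfc(-1.485) = 0.9821.
C = 11.0 × 0.9821 = 10.8 mg/L.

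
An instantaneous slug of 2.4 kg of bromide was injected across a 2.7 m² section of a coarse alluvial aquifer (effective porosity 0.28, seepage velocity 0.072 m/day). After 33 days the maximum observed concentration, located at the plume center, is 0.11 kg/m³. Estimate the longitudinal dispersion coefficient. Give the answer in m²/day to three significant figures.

At the plume center C_max = M/(n_e·A·√(4πDt)), so D = M²/(4πt·(n_e·A·C_max)²).
n_e·A·C_max = 0.28 × 2.7 × 0.11 = 0.08316 kg/m.
D = 2.4²/(4π × 33 × 0.08316²) = 2.01 m²/day.

2.01 m²/day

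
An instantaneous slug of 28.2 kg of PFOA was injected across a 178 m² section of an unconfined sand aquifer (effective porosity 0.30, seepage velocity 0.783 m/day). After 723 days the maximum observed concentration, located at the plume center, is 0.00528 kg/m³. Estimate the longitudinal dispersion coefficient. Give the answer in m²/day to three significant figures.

At the plume center C_max = M/(n_e·A·√(4πDt)), so D = M²/(4πt·(n_e·A·C_max)²).
n_e·A·C_max = 0.30 × 178 × 0.00528 = 0.2820 kg/m.
D = 28.2²/(4π × 723 × 0.2820²) = 1.10 m²/day.

1.10 m²/day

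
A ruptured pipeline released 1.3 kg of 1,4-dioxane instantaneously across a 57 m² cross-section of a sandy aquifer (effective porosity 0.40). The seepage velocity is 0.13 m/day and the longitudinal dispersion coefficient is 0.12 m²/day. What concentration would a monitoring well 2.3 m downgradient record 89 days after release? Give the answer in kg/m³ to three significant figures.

For an instantaneous plane source, C(x,t) = M/(n_e·A·√(4πDt)) · exp(−(x−vt)²/(4Dt)), with n_e·A the pore (flow) area.
Plume center vt = 0.13 × 89 = 11.57 m, so the well at 2.3 m is 9.27 m upgradient of the peak.
√(4πDt) = 11.58 m, giving peak height M/(n_e·A·√(4πDt)) = 1.3/(0.40 × 57 × 11.58) = 0.004924 kg/m³.
(x−vt)²/(4Dt) = (-9.27)²/(4 × 0.12 × 89) = 2.012; exp(−2.012) = 0.1337.
C = 0.004924 × 0.1337 = 0.000658 kg/m³.

0.000658 kg/m³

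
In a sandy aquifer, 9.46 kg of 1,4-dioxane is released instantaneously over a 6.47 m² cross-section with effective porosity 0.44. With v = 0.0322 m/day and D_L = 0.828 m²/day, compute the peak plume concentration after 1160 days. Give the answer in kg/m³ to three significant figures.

The peak of an instantaneous 1D plume sits at x = vt; there the Gaussian factor is 1 and C_max = M/(n_e·A·√(4πDt)), where n_e·A is the pore area the mass is dissolved in.
√(4πDt) = √(4π × 0.828 × 1160) = 109.9 m, so C_max = 9.46/(0.44 × 6.47 × 109.9) = 0.0302 kg/m³.

0.0302 kg/m³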